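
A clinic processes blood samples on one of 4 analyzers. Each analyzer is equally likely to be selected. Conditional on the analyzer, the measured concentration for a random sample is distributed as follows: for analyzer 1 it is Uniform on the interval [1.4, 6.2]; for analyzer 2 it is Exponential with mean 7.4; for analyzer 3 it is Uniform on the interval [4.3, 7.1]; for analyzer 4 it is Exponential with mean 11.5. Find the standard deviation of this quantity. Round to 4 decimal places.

Per component, 1: μ=3.8, E[X²]=16.36; 2: μ=7.4, E[X²]=109.52; 3: μ=5.7, E[X²]=33.1433; 4: μ=11.5, E[X²]=264.5.
E[X] = 0.25·3.8 + 0.25·7.4 + 0.25·5.7 + 0.25·11.5 = 7.1.
E[X²] = 0.25·16.36 + 0.25·109.52 + 0.25·33.1433 + 0.25·264.5 = 105.881.
Var(X) = E[X²] − (E[X])² = 105.881 − 50.41 = 55.4708.
SD(X) = √55.4708 = 7.44787.

7.4479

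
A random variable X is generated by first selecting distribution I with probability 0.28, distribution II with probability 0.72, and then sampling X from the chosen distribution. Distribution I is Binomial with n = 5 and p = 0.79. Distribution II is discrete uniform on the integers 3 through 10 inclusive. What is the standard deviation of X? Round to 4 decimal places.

2.3072

Per component, I: μ=3.95, E[X²]=16.432; II: μ=6.5, E[X²]=47.5.
E[X] = 0.28·3.95 + 0.72·6.5 = 5.786.
E[X²] = 0.28·16.432 + 0.72·47.5 = 38.801.
Var(X) = E[X²] − (E[X])² = 38.801 − 33.4778 = 5.32316.
SD(X) = √5.32316 = 2.3072.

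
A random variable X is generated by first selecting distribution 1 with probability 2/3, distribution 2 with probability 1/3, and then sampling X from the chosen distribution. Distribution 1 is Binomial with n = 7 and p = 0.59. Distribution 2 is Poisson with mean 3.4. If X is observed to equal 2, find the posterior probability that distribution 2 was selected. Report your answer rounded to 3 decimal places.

Likelihoods P(X=2 | ·): 1: 0.084692; 2: 0.192898.
Posterior ∝ prior × likelihood. Numerator for 2: 0.333333·0.192898 = 0.0642992.
Normalizing constant: 0.666667·0.084692 + 0.333333·0.192898 = 0.120761.
P(2 | observation) = 0.0642992 / 0.120761 = 0.532452.

0.532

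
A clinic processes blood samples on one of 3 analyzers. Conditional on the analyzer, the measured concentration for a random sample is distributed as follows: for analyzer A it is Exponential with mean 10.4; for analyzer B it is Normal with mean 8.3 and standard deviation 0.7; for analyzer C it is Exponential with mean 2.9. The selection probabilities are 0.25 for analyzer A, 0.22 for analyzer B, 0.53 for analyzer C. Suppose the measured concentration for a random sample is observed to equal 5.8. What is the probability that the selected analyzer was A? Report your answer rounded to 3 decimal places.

0.356

Likelihoods f(5.8 | ·): A: 0.0550508; B: 0.000968449; C: 0.0466673.
Posterior ∝ prior × likelihood. Numerator for A: 0.25·0.0550508 = 0.0137627.
Normalizing constant: 0.25·0.0550508 + 0.22·0.000968449 + 0.53·0.0466673 = 0.0387095.
P(A | observation) = 0.0137627 / 0.0387095 = 0.355539.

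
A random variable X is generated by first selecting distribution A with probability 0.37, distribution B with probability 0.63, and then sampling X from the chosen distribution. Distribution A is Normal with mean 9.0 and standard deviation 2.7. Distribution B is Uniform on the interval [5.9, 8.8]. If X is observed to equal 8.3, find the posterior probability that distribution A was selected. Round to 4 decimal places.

0.1957

Likelihoods f(8.3 | ·): A: 0.142873; B: 0.344828.
Posterior ∝ prior × likelihood. Numerator for A: 0.37·0.142873 = 0.0528631.
Normalizing constant: 0.37·0.142873 + 0.63·0.344828 = 0.270104.
P(A | observation) = 0.0528631 / 0.270104 = 0.195713.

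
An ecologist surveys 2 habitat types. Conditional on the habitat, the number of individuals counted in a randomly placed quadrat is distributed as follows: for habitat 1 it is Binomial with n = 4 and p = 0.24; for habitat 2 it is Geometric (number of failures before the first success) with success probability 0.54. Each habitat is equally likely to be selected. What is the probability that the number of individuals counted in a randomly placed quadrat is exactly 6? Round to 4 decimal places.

Conditional on each habitat, P(X = 6): 1: 0; 2: 0.00511612.
By total probability, P(X = 6) = 0.5·0 + 0.5·0.00511612 = 0.00255806.

0.0026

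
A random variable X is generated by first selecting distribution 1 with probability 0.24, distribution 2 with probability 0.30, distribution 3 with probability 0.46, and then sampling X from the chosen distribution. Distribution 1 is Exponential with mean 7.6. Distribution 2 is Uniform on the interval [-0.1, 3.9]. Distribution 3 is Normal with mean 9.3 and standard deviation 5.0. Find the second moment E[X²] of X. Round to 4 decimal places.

For each component E[X²] = Var + (mean)², giving 1: 115.52; 2: 4.94333; 3: 111.49.
Overall E[X²] = 0.24·115.52 + 0.3·4.94333 + 0.46·111.49 = 80.4932.

80.4932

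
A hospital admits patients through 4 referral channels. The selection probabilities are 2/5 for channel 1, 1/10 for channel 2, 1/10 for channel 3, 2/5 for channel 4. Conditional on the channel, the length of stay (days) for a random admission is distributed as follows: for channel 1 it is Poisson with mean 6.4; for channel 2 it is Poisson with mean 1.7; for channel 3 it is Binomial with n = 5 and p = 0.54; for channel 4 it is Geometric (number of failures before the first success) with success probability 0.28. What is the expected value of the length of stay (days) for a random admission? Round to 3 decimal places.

Component means — 1: 6.4; 2: 1.7; 3: 2.7; 4: 2.57143.
E[X] = 0.4·6.4 + 0.1·1.7 + 0.1·2.7 + 0.4·2.57143 = 4.02857.

4.029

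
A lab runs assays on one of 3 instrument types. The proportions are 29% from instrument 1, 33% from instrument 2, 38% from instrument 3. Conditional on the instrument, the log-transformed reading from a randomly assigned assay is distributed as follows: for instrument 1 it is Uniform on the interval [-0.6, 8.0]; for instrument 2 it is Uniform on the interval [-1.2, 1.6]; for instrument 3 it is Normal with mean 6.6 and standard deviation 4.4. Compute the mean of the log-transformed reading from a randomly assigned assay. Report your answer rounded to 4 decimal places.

3.6470

Component means — 1: 3.7; 2: 0.2; 3: 6.6.
E[X] = 0.29·3.7 + 0.33·0.2 + 0.38·6.6 = 3.647.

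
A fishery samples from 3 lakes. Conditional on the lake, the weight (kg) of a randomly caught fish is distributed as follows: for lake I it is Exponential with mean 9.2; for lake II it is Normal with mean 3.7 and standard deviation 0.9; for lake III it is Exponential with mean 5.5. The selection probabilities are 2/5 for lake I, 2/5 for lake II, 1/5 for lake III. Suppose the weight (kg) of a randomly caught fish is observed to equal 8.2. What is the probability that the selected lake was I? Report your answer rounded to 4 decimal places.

0.6853

Likelihoods f(8.2 | ·): I: 0.0445783; II: 1.65191e-06; III: 0.0409396.
Posterior ∝ prior × likelihood. Numerator for I: 0.4·0.0445783 = 0.0178313.
Normalizing constant: 0.4·0.0445783 + 0.4·1.65191e-06 + 0.2·0.0409396 = 0.0260199.
P(I | observation) = 0.0178313 / 0.0260199 = 0.685295.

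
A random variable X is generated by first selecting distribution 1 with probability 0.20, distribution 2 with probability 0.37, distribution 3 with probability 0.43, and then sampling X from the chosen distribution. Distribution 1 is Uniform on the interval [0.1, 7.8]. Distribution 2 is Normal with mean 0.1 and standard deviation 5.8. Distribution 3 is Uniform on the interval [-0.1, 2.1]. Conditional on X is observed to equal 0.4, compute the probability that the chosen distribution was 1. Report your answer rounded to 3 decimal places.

0.105

Likelihoods f(0.4 | ·): 1: 0.12987; 2: 0.0686912; 3: 0.454545.
Posterior ∝ prior × likelihood. Numerator for 1: 0.2·0.12987 = 0.025974.
Normalizing constant: 0.2·0.12987 + 0.37·0.0686912 + 0.43·0.454545 = 0.246844.
P(1 | observation) = 0.025974 / 0.246844 = 0.105224.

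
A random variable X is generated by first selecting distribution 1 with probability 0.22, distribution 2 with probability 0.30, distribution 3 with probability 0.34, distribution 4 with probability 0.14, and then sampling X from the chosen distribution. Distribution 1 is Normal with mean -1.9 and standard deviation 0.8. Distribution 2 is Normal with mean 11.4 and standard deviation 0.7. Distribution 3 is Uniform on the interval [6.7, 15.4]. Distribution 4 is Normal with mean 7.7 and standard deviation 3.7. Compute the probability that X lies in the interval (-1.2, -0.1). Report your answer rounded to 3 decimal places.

Conditional on each component, P(-1.2 < X < -0.1): 1: 0.178562; 2: 0; 3: 0; 4: 0.00943355.
By total probability, P(-1.2 < X < -0.1) = 0.22·0.178562 + 0.3·0 + 0.34·0 + 0.14·0.00943355 = 0.0406044.

0.041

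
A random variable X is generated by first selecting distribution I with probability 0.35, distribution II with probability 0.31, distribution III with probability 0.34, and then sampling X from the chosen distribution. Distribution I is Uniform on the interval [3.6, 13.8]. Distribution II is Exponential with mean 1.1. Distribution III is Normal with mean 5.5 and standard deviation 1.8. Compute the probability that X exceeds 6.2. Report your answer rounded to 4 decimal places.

0.3804

Conditional on each component, P(X > 6.2): I: 0.745098; II: 0.00356581; III: 0.348679.
By total probability, P(X > 6.2) = 0.35·0.745098 + 0.31·0.00356581 + 0.34·0.348679 = 0.380441.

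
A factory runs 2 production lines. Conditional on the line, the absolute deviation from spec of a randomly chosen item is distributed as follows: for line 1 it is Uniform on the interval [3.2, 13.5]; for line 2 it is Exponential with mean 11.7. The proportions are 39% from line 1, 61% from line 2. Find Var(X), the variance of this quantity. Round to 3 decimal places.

Per component, 1: μ=8.35, E[X²]=78.5633; 2: μ=11.7, E[X²]=273.78.
E[X] = 0.39·8.35 + 0.61·11.7 = 10.3935.
E[X²] = 0.39·78.5633 + 0.61·273.78 = 197.645.
Var(X) = E[X²] − (E[X])² = 197.645 − 108.025 = 89.6207.

89.621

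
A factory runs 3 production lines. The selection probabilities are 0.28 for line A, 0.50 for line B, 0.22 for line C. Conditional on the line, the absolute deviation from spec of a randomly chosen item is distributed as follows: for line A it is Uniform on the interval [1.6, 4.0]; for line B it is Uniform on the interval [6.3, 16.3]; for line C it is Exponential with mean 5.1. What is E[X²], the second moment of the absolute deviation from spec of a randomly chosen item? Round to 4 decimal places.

For each component E[X²] = Var + (mean)², giving A: 8.32; B: 136.023; C: 52.02.
Overall E[X²] = 0.28·8.32 + 0.5·136.023 + 0.22·52.02 = 81.7857.

81.7857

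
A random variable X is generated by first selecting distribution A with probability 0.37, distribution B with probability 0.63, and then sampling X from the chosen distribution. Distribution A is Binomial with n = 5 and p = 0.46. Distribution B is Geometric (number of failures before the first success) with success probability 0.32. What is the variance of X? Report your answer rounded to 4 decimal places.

Per component, A: μ=2.3, E[X²]=6.532; B: μ=2.125, E[X²]=11.1562.
E[X] = 0.37·2.3 + 0.63·2.125 = 2.18975.
E[X²] = 0.37·6.532 + 0.63·11.1562 = 9.44528.
Var(X) = E[X²] − (E[X])² = 9.44528 − 4.79501 = 4.65027.

4.6503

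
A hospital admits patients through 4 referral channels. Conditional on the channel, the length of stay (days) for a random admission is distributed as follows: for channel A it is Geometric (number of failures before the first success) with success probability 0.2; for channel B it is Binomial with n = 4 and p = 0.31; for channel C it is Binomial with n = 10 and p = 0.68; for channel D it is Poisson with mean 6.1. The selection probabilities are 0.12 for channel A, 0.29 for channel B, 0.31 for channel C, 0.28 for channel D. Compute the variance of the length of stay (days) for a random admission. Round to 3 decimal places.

Per component, A: μ=4, E[X²]=36; B: μ=1.24, E[X²]=2.3932; C: μ=6.8, E[X²]=48.416; D: μ=6.1, E[X²]=43.31.
E[X] = 0.12·4 + 0.29·1.24 + 0.31·6.8 + 0.28·6.1 = 4.6556.
E[X²] = 0.12·36 + 0.29·2.3932 + 0.31·48.416 + 0.28·43.31 = 32.1498.
Var(X) = E[X²] − (E[X])² = 32.1498 − 21.6746 = 10.4752.

10.475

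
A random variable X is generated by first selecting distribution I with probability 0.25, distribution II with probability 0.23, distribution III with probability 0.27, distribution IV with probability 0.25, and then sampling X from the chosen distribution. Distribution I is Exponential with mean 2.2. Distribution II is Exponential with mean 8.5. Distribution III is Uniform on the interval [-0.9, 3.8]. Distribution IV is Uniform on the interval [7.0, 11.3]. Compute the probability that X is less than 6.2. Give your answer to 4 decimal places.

Conditional on each component, P(X < 6.2): I: 0.940286; II: 0.517807; III: 1; IV: 0.
By total probability, P(X < 6.2) = 0.25·0.940286 + 0.23·0.517807 + 0.27·1 + 0.25·0 = 0.624167.

0.6242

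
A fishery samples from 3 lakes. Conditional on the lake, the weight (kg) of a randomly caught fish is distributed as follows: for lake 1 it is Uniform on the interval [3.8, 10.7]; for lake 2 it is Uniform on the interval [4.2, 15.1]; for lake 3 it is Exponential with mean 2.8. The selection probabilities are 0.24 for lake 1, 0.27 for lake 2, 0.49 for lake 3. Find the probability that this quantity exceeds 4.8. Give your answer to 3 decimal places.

Conditional on each lake, P(X > 4.8): 1: 0.855072; 2: 0.944954; 3: 0.180092.
By total probability, P(X > 4.8) = 0.24·0.855072 + 0.27·0.944954 + 0.49·0.180092 = 0.5486.

0.549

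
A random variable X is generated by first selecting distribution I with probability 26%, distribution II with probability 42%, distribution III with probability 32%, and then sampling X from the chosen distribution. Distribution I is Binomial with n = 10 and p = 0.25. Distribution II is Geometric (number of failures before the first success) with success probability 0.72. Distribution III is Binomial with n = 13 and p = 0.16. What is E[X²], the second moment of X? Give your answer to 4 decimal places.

4.3464

For each component E[X²] = Var + (mean)², giving I: 8.125; II: 0.691358; III: 6.0736.
Overall E[X²] = 0.26·8.125 + 0.42·0.691358 + 0.32·6.0736 = 4.34642.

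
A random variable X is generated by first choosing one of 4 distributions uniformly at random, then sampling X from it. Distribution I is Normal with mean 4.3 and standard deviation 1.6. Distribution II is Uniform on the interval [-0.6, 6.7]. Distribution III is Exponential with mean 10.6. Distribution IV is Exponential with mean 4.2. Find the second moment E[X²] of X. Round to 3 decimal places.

73.698

For each component E[X²] = Var + (mean)², giving I: 21.05; II: 13.7433; III: 224.72; IV: 35.28.
Overall E[X²] = 0.25·21.05 + 0.25·13.7433 + 0.25·224.72 + 0.25·35.28 = 73.6983.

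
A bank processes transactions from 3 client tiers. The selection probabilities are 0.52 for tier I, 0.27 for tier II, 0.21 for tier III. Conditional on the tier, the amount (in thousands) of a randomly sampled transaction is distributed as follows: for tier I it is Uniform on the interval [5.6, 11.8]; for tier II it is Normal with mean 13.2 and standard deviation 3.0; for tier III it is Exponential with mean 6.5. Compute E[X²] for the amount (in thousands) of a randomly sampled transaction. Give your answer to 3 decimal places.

For each component E[X²] = Var + (mean)², giving I: 78.8933; II: 183.24; III: 84.5.
Overall E[X²] = 0.52·78.8933 + 0.27·183.24 + 0.21·84.5 = 108.244.

108.244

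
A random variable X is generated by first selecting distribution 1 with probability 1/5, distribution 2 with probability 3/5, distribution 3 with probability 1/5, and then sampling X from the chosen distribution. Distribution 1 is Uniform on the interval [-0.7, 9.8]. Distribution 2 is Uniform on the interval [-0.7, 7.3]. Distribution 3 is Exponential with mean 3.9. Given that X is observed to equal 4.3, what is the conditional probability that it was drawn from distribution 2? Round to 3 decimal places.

0.675

Likelihoods f(4.3 | ·): 1: 0.0952381; 2: 0.125; 3: 0.085133.
Posterior ∝ prior × likelihood. Numerator for 2: 0.6·0.125 = 0.075.
Normalizing constant: 0.2·0.0952381 + 0.6·0.125 + 0.2·0.085133 = 0.111074.
P(2 | observation) = 0.075 / 0.111074 = 0.675224.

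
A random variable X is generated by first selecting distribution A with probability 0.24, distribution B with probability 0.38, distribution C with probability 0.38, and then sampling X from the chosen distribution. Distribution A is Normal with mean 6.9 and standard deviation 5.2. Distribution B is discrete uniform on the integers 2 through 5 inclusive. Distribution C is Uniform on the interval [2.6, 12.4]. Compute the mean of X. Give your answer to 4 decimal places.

Component means — A: 6.9; B: 3.5; C: 7.5.
E[X] = 0.24·6.9 + 0.38·3.5 + 0.38·7.5 = 5.836.

5.8360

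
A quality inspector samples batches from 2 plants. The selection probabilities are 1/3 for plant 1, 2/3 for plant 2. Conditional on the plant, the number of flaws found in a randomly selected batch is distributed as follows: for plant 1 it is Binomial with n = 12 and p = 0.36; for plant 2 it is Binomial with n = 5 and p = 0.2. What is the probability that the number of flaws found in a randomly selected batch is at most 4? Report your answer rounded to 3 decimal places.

Conditional on each plant, P(X ≤ 4): 1: 0.554141; 2: 0.99968.
By total probability, P(X ≤ 4) = 0.333333·0.554141 + 0.666667·0.99968 = 0.851167.

0.851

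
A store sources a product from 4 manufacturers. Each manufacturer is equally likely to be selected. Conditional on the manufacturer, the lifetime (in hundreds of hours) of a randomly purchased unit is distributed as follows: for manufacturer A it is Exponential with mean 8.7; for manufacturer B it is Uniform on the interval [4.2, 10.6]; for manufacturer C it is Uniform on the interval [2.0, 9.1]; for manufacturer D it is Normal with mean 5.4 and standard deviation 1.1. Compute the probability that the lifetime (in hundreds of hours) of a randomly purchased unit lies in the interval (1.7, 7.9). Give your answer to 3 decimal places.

Conditional on each manufacturer, P(1.7 < X < 7.9): A: 0.419192; B: 0.578125; C: 0.830986; D: 0.988094.
By total probability, P(1.7 < X < 7.9) = 0.25·0.419192 + 0.25·0.578125 + 0.25·0.830986 + 0.25·0.988094 = 0.704099.

0.704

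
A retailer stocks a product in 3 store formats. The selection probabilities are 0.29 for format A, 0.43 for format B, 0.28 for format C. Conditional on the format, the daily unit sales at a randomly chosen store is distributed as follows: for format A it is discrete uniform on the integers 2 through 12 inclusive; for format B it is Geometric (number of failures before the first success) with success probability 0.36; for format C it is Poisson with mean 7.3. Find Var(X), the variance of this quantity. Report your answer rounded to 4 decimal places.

Per component, A: μ=7, E[X²]=59; B: μ=1.77778, E[X²]=8.09877; C: μ=7.3, E[X²]=60.59.
E[X] = 0.29·7 + 0.43·1.77778 + 0.28·7.3 = 4.83844.
E[X²] = 0.29·59 + 0.43·8.09877 + 0.28·60.59 = 37.5577.
Var(X) = E[X²] − (E[X])² = 37.5577 − 23.4105 = 14.1471.

14.1471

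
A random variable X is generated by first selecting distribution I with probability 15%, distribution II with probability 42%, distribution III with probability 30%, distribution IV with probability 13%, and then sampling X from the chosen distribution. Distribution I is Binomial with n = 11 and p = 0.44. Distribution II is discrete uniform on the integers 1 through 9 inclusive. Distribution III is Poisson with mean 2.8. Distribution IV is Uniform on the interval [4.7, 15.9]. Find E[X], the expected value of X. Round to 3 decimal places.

Component means — I: 4.84; II: 5; III: 2.8; IV: 10.3.
E[X] = 0.15·4.84 + 0.42·5 + 0.3·2.8 + 0.13·10.3 = 5.005.

5.005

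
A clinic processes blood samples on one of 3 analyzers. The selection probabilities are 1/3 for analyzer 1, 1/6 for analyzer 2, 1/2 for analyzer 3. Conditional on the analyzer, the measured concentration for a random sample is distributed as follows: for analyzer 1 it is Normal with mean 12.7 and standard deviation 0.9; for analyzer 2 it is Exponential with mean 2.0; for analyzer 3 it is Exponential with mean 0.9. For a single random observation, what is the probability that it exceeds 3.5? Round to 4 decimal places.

0.3725

Conditional on each analyzer, P(X > 3.5): 1: 1; 2: 0.173774; 3: 0.0204681.
By total probability, P(X > 3.5) = 0.333333·1 + 0.166667·0.173774 + 0.5·0.0204681 = 0.37253.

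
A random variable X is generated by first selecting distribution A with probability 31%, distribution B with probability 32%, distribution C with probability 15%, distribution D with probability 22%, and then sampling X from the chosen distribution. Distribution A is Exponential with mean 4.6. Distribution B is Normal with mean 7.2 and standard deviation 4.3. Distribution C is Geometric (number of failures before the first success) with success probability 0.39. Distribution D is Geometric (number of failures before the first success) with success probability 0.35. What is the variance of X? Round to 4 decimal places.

Per component, A: μ=4.6, E[X²]=42.32; B: μ=7.2, E[X²]=70.33; C: μ=1.5641, E[X²]=6.45694; D: μ=1.85714, E[X²]=8.7551.
E[X] = 0.31·4.6 + 0.32·7.2 + 0.15·1.5641 + 0.22·1.85714 = 4.37319.
E[X²] = 0.31·42.32 + 0.32·70.33 + 0.15·6.45694 + 0.22·8.7551 = 38.5195.
Var(X) = E[X²] − (E[X])² = 38.5195 − 19.1248 = 19.3947.

19.3947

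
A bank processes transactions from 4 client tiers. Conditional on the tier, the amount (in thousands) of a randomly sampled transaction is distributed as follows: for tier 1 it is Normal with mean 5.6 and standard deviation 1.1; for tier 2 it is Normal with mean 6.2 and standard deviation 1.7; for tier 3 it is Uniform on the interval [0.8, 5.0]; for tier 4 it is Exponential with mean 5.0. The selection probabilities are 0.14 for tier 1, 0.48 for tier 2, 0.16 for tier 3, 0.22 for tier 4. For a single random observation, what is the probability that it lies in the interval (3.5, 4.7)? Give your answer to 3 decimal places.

Conditional on each tier, P(3.5 < X < 4.7): 1: 0.178502; 2: 0.132676; 3: 0.285714; 4: 0.105957.
By total probability, P(3.5 < X < 4.7) = 0.14·0.178502 + 0.48·0.132676 + 0.16·0.285714 + 0.22·0.105957 = 0.1577.

0.158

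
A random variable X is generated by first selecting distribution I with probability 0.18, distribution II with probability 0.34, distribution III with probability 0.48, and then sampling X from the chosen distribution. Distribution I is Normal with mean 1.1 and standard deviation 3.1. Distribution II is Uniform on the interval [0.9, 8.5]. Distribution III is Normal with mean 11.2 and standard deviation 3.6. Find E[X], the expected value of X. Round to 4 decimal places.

7.1720

Component means — I: 1.1; II: 4.7; III: 11.2.
E[X] = 0.18·1.1 + 0.34·4.7 + 0.48·11.2 = 7.172.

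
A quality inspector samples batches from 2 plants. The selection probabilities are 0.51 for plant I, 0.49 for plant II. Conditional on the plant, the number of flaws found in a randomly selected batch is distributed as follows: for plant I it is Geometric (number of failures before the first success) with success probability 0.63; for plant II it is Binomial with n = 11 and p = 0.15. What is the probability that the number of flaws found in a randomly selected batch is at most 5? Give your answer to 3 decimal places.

Conditional on each plant, P(X ≤ 5): I: 0.997434; II: 0.997343.
By total probability, P(X ≤ 5) = 0.51·0.997434 + 0.49·0.997343 = 0.99739.

0.997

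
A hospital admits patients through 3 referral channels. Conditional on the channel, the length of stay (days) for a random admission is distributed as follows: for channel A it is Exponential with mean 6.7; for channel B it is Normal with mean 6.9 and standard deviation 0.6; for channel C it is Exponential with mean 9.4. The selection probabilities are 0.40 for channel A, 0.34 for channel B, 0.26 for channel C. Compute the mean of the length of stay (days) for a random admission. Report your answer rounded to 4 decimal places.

Component means — A: 6.7; B: 6.9; C: 9.4.
E[X] = 0.4·6.7 + 0.34·6.9 + 0.26·9.4 = 7.47.

7.4700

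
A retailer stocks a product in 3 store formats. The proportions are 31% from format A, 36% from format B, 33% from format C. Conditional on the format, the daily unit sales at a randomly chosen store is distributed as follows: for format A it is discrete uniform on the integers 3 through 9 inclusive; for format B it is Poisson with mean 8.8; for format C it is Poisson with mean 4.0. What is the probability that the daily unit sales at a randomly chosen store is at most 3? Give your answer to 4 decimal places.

0.1961

Conditional on each format, P(X ≤ 3): A: 0.142857; B: 0.0244336; C: 0.43347.
By total probability, P(X ≤ 3) = 0.31·0.142857 + 0.36·0.0244336 + 0.33·0.43347 = 0.196127.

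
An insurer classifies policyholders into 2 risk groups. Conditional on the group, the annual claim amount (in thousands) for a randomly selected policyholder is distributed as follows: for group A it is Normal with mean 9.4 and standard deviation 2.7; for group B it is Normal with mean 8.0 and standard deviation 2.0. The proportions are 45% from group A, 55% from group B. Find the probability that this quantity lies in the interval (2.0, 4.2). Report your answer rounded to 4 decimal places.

0.0258

Conditional on each group, P(2.0 < X < 4.2): A: 0.0239918; B: 0.0273667.
By total probability, P(2.0 < X < 4.2) = 0.45·0.0239918 + 0.55·0.0273667 = 0.025848.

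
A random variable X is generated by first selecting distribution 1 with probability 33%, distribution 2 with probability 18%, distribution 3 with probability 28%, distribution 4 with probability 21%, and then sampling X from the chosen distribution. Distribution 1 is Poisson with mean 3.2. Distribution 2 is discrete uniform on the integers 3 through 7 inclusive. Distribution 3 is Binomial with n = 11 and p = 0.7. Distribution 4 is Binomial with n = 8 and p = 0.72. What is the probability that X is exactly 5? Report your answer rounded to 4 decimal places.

Conditional on each component, P(X = 5): 1: 0.113979; 2: 0.2; 3: 0.0566056; 4: 0.237862.
By total probability, P(X = 5) = 0.33·0.113979 + 0.18·0.2 + 0.28·0.0566056 + 0.21·0.237862 = 0.139414.

0.1394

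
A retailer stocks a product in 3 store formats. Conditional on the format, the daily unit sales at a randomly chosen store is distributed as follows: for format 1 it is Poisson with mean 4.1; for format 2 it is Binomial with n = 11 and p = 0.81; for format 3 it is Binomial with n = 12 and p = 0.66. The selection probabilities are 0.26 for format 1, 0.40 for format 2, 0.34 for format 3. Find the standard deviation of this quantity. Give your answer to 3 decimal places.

Per component, 1: μ=4.1, E[X²]=20.91; 2: μ=8.91, E[X²]=81.081; 3: μ=7.92, E[X²]=65.4192.
E[X] = 0.26·4.1 + 0.4·8.91 + 0.34·7.92 = 7.3228.
E[X²] = 0.26·20.91 + 0.4·81.081 + 0.34·65.4192 = 60.1115.
Var(X) = E[X²] − (E[X])² = 60.1115 − 53.6234 = 6.48813.
SD(X) = √6.48813 = 2.54718.

2.547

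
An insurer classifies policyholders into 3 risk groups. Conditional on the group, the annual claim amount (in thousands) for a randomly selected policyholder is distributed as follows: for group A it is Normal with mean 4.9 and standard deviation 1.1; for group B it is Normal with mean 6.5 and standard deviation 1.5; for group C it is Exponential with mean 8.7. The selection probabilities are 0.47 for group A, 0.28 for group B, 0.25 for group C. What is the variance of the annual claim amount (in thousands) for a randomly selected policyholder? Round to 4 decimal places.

Per component, A: μ=4.9, E[X²]=25.22; B: μ=6.5, E[X²]=44.5; C: μ=8.7, E[X²]=151.38.
E[X] = 0.47·4.9 + 0.28·6.5 + 0.25·8.7 = 6.298.
E[X²] = 0.47·25.22 + 0.28·44.5 + 0.25·151.38 = 62.1584.
Var(X) = E[X²] − (E[X])² = 62.1584 − 39.6648 = 22.4936.

22.4936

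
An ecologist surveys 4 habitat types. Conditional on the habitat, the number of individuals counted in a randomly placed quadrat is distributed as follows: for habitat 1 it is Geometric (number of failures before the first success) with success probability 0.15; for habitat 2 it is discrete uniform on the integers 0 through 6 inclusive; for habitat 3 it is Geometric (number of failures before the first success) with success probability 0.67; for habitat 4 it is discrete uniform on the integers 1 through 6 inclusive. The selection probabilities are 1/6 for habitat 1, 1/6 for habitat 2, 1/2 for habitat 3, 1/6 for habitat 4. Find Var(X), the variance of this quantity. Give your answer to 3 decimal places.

Per component, 1: μ=5.66667, E[X²]=69.8889; 2: μ=3, E[X²]=13; 3: μ=0.492537, E[X²]=0.977723; 4: μ=3.5, E[X²]=15.1667.
E[X] = 0.166667·5.66667 + 0.166667·3 + 0.5·0.492537 + 0.166667·3.5 = 2.27405.
E[X²] = 0.166667·69.8889 + 0.166667·13 + 0.5·0.977723 + 0.166667·15.1667 = 16.8315.
Var(X) = E[X²] − (E[X])² = 16.8315 − 5.17129 = 11.6602.

11.660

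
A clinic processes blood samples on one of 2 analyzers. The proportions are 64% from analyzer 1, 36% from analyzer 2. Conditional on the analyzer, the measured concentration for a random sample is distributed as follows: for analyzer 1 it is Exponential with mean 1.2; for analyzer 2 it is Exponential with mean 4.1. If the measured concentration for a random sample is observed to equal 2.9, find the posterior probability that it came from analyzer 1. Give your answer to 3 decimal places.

0.524

Likelihoods f(2.9 | ·): 1: 0.0743488; 2: 0.120235.
Posterior ∝ prior × likelihood. Numerator for 1: 0.64·0.0743488 = 0.0475832.
Normalizing constant: 0.64·0.0743488 + 0.36·0.120235 = 0.0908679.
P(1 | observation) = 0.0475832 / 0.0908679 = 0.523652.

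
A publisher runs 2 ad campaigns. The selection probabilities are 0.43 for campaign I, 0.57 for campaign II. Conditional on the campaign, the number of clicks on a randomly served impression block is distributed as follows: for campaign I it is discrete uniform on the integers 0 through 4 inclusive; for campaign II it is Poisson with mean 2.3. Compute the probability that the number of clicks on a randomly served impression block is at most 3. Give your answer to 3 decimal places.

0.800

Conditional on each campaign, P(X ≤ 3): I: 0.8; II: 0.799347.
By total probability, P(X ≤ 3) = 0.43·0.8 + 0.57·0.799347 = 0.799628.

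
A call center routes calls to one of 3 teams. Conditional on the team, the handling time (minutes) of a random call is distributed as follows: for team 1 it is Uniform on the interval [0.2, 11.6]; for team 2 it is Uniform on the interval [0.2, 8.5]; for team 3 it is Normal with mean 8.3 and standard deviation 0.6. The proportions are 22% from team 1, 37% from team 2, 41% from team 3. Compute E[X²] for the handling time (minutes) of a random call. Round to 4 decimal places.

For each component E[X²] = Var + (mean)², giving 1: 45.64; 2: 24.6633; 3: 69.25.
Overall E[X²] = 0.22·45.64 + 0.37·24.6633 + 0.41·69.25 = 47.5587.

47.5587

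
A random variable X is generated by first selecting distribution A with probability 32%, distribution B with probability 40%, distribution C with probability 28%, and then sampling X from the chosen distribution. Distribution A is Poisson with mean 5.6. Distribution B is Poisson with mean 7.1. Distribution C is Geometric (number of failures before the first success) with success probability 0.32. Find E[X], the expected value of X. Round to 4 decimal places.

Component means — A: 5.6; B: 7.1; C: 2.125.
E[X] = 0.32·5.6 + 0.4·7.1 + 0.28·2.125 = 5.227.

5.2270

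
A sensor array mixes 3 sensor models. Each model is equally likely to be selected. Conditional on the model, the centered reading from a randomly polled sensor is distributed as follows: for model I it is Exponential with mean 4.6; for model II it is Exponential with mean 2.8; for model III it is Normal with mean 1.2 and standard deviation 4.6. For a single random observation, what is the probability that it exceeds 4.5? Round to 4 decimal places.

Conditional on each model, P(X > 4.5): I: 0.375964; II: 0.20046; III: 0.236566.
By total probability, P(X > 4.5) = 0.333333·0.375964 + 0.333333·0.20046 + 0.333333·0.236566 = 0.270997.

0.2710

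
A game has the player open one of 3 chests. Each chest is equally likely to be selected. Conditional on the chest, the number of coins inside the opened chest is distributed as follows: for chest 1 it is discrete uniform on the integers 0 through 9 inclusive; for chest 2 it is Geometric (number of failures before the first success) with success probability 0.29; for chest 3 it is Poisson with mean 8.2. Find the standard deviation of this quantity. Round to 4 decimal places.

3.7366

Per component, 1: μ=4.5, E[X²]=28.5; 2: μ=2.44828, E[X²]=14.4364; 3: μ=8.2, E[X²]=75.44.
E[X] = 0.333333·4.5 + 0.333333·2.44828 + 0.333333·8.2 = 5.04943.
E[X²] = 0.333333·28.5 + 0.333333·14.4364 + 0.333333·75.44 = 39.4588.
Var(X) = E[X²] − (E[X])² = 39.4588 − 25.4967 = 13.9621.
SD(X) = √13.9621 = 3.73659.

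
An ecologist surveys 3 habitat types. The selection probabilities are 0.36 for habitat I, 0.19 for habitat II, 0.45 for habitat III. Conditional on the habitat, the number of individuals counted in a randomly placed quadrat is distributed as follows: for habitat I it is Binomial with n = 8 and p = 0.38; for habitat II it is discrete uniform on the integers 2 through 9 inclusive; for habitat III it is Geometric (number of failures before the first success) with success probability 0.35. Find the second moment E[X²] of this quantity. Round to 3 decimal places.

14.690

For each component E[X²] = Var + (mean)², giving I: 11.1264; II: 35.5; III: 8.7551.
Overall E[X²] = 0.36·11.1264 + 0.19·35.5 + 0.45·8.7551 = 14.6903.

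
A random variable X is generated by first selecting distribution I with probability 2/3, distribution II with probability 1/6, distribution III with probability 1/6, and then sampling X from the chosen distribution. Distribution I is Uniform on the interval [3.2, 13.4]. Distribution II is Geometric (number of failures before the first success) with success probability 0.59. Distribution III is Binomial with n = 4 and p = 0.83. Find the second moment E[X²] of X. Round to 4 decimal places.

53.9146

For each component E[X²] = Var + (mean)², giving I: 77.56; II: 1.66073; III: 11.5868.
Overall E[X²] = 0.666667·77.56 + 0.166667·1.66073 + 0.166667·11.5868 = 53.9146.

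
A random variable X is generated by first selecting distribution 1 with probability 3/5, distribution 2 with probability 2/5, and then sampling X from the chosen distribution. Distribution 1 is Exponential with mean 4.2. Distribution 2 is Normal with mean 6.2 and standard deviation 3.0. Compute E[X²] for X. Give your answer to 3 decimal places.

For each component E[X²] = Var + (mean)², giving 1: 35.28; 2: 47.44.
Overall E[X²] = 0.6·35.28 + 0.4·47.44 = 40.144.

40.144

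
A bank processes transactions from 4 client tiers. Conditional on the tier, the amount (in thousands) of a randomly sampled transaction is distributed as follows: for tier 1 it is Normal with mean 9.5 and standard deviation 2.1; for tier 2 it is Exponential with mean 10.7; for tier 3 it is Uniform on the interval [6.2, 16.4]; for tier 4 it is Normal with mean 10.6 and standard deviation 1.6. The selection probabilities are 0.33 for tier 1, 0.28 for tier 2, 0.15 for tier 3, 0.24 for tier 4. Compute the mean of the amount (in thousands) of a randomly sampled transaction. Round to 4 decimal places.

Component means — 1: 9.5; 2: 10.7; 3: 11.3; 4: 10.6.
E[X] = 0.33·9.5 + 0.28·10.7 + 0.15·11.3 + 0.24·10.6 = 10.37.

10.3700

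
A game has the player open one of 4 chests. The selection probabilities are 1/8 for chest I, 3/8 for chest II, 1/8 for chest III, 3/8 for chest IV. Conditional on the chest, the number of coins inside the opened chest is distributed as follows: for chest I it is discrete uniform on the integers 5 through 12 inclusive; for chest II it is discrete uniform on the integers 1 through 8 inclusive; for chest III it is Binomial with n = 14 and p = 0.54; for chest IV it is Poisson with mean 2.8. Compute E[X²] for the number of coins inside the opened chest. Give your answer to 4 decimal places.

30.8189

For each component E[X²] = Var + (mean)², giving I: 77.5; II: 25.5; III: 60.6312; IV: 10.64.
Overall E[X²] = 0.125·77.5 + 0.375·25.5 + 0.125·60.6312 + 0.375·10.64 = 30.8189.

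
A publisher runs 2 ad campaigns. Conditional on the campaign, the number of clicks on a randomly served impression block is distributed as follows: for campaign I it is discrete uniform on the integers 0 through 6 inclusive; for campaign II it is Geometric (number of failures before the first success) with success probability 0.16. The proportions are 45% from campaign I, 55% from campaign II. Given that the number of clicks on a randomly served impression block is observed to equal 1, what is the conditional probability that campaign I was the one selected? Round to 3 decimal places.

0.465

Likelihoods P(X=1 | ·): I: 0.142857; II: 0.1344.
Posterior ∝ prior × likelihood. Numerator for I: 0.45·0.142857 = 0.0642857.
Normalizing constant: 0.45·0.142857 + 0.55·0.1344 = 0.138206.
P(I | observation) = 0.0642857 / 0.138206 = 0.465145.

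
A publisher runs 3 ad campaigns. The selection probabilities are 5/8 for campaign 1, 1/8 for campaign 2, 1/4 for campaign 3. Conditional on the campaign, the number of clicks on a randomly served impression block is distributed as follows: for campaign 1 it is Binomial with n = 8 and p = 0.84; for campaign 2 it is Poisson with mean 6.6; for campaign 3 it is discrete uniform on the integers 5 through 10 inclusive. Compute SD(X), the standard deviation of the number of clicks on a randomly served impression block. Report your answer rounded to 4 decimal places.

Per component, 1: μ=6.72, E[X²]=46.2336; 2: μ=6.6, E[X²]=50.16; 3: μ=7.5, E[X²]=59.1667.
E[X] = 0.625·6.72 + 0.125·6.6 + 0.25·7.5 = 6.9.
E[X²] = 0.625·46.2336 + 0.125·50.16 + 0.25·59.1667 = 49.9577.
Var(X) = E[X²] − (E[X])² = 49.9577 − 47.61 = 2.34767.
SD(X) = √2.34767 = 1.53221.

1.5322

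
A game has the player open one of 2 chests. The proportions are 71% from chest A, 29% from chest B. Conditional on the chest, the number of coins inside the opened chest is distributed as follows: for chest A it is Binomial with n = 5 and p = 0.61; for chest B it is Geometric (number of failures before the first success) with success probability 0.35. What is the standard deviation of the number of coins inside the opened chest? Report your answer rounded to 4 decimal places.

Per component, A: μ=3.05, E[X²]=10.492; B: μ=1.85714, E[X²]=8.7551.
E[X] = 0.71·3.05 + 0.29·1.85714 = 2.70407.
E[X²] = 0.71·10.492 + 0.29·8.7551 = 9.9883.
Var(X) = E[X²] − (E[X])² = 9.9883 − 7.312 = 2.6763.
SD(X) = √2.6763 = 1.63594.

1.6359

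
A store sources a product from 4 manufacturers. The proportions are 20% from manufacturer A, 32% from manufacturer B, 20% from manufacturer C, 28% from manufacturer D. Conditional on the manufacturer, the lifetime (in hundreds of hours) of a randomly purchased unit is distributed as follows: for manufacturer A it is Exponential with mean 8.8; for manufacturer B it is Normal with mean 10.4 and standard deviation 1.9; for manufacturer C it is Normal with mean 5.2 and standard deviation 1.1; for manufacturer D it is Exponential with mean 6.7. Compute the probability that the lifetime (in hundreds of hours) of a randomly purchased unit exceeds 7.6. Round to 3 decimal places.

Conditional on each manufacturer, P(X > 7.6): A: 0.421626; B: 0.929717; C: 0.0145615; D: 0.321638.
By total probability, P(X > 7.6) = 0.2·0.421626 + 0.32·0.929717 + 0.2·0.0145615 + 0.28·0.321638 = 0.474806.

0.475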